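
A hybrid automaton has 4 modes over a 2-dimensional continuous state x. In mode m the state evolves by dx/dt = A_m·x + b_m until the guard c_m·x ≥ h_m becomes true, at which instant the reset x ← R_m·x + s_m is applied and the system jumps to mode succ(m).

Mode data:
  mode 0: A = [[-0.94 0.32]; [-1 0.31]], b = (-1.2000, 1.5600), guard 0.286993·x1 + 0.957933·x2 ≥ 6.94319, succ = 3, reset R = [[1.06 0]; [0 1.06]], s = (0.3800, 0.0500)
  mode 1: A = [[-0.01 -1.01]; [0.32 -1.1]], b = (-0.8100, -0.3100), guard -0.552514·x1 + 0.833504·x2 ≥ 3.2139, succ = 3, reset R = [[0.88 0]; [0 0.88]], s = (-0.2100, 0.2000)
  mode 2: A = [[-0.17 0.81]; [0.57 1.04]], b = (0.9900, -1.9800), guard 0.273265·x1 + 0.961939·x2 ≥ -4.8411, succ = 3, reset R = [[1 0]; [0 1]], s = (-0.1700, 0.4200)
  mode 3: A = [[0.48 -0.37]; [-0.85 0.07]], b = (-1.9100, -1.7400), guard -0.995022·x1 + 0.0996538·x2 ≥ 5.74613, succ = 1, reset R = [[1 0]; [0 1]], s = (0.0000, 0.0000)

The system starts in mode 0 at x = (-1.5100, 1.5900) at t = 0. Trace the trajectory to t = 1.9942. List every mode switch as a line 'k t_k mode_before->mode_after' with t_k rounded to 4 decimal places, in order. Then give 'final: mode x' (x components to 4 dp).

Mode 0: guard c·x = 6.9432 hit at Δt = 1.5140 (t = 1.5140), x⁻ = (-0.0298, 7.2570) → reset → x⁺ = (0.3484, 7.7425), jump to mode 3
Mode 3: flow for 0.4802 to horizon, guard not reached → x = (-2.1002, 7.5002)

1 1.5140 0->3
final: 3 -2.1002 7.5002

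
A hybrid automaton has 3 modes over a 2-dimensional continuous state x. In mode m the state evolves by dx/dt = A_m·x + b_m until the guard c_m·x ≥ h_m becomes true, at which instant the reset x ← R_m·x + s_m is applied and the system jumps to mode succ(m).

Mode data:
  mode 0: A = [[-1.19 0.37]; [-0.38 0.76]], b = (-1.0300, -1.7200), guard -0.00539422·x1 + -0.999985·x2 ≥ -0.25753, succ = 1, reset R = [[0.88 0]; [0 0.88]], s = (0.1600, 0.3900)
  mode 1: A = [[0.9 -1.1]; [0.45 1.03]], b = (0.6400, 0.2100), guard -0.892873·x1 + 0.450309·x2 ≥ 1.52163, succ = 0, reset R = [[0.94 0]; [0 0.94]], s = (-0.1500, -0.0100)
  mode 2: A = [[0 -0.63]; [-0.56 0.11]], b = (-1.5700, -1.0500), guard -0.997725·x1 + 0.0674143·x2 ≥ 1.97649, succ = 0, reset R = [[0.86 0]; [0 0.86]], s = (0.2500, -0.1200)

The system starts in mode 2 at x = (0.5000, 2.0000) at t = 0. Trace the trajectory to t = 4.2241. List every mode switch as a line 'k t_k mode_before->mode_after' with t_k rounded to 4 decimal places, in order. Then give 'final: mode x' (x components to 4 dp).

1 0.9004 2->0
2 2.2843 0->1
3 2.9232 1->0
4 3.8341 0->1
final: 1 -0.9311 0.8694

Mode 2: guard c·x = 1.9765 hit at Δt = 0.9004 (t = 0.9004), x⁻ = (-1.8743, 1.5788) → reset → x⁺ = (-1.3619, 1.2378), jump to mode 0
Mode 0: guard c·x = -0.2575 hit at Δt = 1.3839 (t = 2.2843), x⁻ = (-0.7786, 0.2617) → reset → x⁺ = (-0.5252, 0.6203), jump to mode 1
Mode 1: guard c·x = 1.5216 hit at Δt = 0.6389 (t = 2.9232), x⁻ = (-1.1584, 1.0822) → reset → x⁺ = (-1.2389, 1.0073), jump to mode 0
Mode 0: guard c·x = -0.2575 hit at Δt = 0.9109 (t = 3.8341), x⁻ = (-0.8640, 0.2622) → reset → x⁺ = (-0.6003, 0.6207), jump to mode 1
Mode 1: flow for 0.3900 to horizon, guard not reached → x = (-0.9311, 0.8694)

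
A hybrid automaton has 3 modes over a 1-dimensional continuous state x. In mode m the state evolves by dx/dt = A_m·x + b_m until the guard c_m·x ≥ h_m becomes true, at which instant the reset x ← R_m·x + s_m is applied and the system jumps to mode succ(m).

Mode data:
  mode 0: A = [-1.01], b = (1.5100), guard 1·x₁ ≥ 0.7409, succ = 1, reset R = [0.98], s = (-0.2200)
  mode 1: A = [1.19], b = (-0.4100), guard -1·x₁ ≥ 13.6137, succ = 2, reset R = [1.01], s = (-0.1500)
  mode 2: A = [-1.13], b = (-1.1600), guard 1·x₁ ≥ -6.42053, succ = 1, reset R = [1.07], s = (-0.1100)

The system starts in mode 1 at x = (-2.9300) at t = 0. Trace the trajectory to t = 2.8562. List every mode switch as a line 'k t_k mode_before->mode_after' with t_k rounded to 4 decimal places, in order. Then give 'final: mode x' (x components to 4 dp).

Mode 1: guard c·x = 13.6137 hit at Δt = 1.2184 (t = 1.2184), x⁻ = (-13.6137) → reset → x⁺ = (-13.8998), jump to mode 2
Mode 2: guard c·x = -6.4205 hit at Δt = 0.7698 (t = 1.9882), x⁻ = (-6.4205) → reset → x⁺ = (-6.9800), jump to mode 1
Mode 1: guard c·x = 13.6137 hit at Δt = 0.5419 (t = 2.5301), x⁻ = (-13.6137) → reset → x⁺ = (-13.8998), jump to mode 2
Mode 2: flow for 0.3261 to horizon, guard not reached → x = (-9.9318)

1 1.2184 1->2
2 1.9882 2->1
3 2.5301 1->2
final: 2 -9.9318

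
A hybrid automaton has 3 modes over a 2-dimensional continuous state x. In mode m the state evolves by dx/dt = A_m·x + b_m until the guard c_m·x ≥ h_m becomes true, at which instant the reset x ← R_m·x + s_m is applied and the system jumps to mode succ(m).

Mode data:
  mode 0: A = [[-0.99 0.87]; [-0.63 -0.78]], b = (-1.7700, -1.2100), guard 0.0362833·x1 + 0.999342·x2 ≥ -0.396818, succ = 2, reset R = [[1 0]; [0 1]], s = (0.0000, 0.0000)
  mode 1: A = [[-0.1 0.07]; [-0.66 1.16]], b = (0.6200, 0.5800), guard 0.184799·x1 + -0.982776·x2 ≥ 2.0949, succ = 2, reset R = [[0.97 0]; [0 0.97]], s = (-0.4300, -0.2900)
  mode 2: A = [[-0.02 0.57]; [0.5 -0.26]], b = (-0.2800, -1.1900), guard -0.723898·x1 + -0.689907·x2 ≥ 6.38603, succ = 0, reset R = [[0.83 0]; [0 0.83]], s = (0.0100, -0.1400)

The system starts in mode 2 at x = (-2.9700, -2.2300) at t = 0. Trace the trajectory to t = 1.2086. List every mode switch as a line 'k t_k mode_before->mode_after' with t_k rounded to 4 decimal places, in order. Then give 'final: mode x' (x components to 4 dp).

Mode 2: guard c·x = 6.3860 hit at Δt = 0.8917 (t = 0.8917), x⁻ = (-4.7816, -4.2392) → reset → x⁺ = (-3.9587, -3.6585), jump to mode 0
Mode 0: flow for 0.3169 to horizon, guard not reached → x = (-4.0879, -2.4796)

1 0.8917 2->0
final: 0 -4.0879 -2.4796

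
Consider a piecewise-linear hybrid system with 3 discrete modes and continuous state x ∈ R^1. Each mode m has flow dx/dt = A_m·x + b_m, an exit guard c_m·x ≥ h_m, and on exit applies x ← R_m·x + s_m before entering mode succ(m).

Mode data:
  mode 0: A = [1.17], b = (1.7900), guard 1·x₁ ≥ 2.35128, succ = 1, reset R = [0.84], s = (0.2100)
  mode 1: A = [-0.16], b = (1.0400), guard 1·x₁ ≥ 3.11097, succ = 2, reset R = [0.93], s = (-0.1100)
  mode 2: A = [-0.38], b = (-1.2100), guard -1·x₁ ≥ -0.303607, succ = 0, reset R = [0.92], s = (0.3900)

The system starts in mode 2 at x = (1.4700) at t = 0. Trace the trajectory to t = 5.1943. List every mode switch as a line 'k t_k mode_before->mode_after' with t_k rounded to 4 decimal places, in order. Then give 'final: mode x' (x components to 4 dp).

Mode 2: guard c·x = -0.3036 hit at Δt = 0.7592 (t = 0.7592), x⁻ = (0.3036) → reset → x⁺ = (0.6693), jump to mode 0
Mode 0: guard c·x = 2.3513 hit at Δt = 0.4855 (t = 1.2447), x⁻ = (2.3513) → reset → x⁺ = (2.1851), jump to mode 1
Mode 1: guard c·x = 3.1110 hit at Δt = 1.5096 (t = 2.7543), x⁻ = (3.1110) → reset → x⁺ = (2.7832), jump to mode 2
Mode 2: guard c·x = -0.3036 hit at Δt = 1.4133 (t = 4.1676), x⁻ = (0.3036) → reset → x⁺ = (0.6693), jump to mode 0
Mode 0: guard c·x = 2.3513 hit at Δt = 0.4855 (t = 4.6531), x⁻ = (2.3513) → reset → x⁺ = (2.1851), jump to mode 1
Mode 1: flow for 0.5412 to horizon, guard not reached → x = (2.5430)

1 0.7592 2->0
2 1.2447 0->1
3 2.7543 1->2
4 4.1676 2->0
5 4.6531 0->1
final: 1 2.5430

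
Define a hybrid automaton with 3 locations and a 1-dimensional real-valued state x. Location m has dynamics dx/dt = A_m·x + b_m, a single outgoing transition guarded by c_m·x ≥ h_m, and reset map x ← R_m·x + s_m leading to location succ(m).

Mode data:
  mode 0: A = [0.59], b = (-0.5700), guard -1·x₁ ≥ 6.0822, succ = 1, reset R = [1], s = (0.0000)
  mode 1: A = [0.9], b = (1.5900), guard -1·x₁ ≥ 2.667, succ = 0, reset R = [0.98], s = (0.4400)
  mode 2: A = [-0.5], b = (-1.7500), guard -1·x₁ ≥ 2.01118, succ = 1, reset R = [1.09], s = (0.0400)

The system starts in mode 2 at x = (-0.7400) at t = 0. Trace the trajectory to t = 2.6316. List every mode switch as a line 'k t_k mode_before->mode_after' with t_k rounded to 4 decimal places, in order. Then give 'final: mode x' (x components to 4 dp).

1 1.2345 2->1
2 2.1769 1->0
final: 0 -3.1398

Mode 2: guard c·x = 2.0112 hit at Δt = 1.2345 (t = 1.2345), x⁻ = (-2.0112) → reset → x⁺ = (-2.1522), jump to mode 1
Mode 1: guard c·x = 2.6670 hit at Δt = 0.9424 (t = 2.1769), x⁻ = (-2.6670) → reset → x⁺ = (-2.1737), jump to mode 0
Mode 0: flow for 0.4547 to horizon, guard not reached → x = (-3.1398)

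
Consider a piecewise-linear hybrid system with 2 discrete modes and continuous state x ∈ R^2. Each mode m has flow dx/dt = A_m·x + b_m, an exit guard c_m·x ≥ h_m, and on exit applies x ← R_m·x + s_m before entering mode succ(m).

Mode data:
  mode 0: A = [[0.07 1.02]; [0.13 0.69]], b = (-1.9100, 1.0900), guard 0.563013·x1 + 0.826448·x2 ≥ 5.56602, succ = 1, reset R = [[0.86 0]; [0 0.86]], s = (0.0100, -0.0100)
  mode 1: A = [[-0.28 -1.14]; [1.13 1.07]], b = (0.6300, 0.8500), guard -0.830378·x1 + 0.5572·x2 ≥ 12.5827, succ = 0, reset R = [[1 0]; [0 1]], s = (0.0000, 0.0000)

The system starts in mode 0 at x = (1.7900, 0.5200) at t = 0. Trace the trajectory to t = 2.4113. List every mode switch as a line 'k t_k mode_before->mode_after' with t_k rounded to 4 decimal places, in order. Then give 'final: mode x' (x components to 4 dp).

Mode 0: guard c·x = 5.5660 hit at Δt = 1.5060 (t = 1.5060), x⁻ = (2.6735, 4.9136) → reset → x⁺ = (2.3092, 4.2157), jump to mode 1
Mode 1: flow for 0.9053 to horizon, guard not reached → x = (-5.1771, 11.8172)

1 1.5060 0->1
final: 1 -5.1771 11.8172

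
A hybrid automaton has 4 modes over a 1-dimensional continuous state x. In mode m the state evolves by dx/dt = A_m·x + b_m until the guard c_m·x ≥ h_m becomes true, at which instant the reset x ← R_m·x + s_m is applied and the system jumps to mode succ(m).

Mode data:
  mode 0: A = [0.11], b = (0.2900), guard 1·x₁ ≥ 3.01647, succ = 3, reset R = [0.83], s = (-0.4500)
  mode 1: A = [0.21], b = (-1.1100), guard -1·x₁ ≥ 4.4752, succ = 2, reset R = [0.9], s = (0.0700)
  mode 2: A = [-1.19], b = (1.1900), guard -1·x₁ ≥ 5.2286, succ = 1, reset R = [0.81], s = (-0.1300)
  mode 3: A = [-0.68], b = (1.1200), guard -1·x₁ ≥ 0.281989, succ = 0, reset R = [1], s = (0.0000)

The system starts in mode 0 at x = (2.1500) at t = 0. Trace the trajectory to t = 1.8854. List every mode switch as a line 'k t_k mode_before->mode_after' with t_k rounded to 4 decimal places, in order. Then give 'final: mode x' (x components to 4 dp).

1 1.5126 0->3
final: 3 1.9626

Mode 0: guard c·x = 3.0165 hit at Δt = 1.5126 (t = 1.5126), x⁻ = (3.0165) → reset → x⁺ = (2.0537), jump to mode 3
Mode 3: flow for 0.3728 to horizon, guard not reached → x = (1.9626)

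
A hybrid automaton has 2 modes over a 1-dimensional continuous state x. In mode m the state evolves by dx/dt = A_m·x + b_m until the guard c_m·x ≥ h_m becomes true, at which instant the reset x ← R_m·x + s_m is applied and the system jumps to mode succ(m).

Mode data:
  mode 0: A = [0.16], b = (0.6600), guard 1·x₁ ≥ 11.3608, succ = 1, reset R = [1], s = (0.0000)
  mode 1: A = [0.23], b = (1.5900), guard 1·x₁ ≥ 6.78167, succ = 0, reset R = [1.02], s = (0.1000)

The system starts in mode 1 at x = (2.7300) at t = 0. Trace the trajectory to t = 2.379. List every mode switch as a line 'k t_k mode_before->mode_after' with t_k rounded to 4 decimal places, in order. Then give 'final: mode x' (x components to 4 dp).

Mode 1: guard c·x = 6.7817 hit at Δt = 1.5251 (t = 1.5251), x⁻ = (6.7817) → reset → x⁺ = (7.0173), jump to mode 0
Mode 0: flow for 0.8539 to horizon, guard not reached → x = (8.6485)

1 1.5251 1->0
final: 0 8.6485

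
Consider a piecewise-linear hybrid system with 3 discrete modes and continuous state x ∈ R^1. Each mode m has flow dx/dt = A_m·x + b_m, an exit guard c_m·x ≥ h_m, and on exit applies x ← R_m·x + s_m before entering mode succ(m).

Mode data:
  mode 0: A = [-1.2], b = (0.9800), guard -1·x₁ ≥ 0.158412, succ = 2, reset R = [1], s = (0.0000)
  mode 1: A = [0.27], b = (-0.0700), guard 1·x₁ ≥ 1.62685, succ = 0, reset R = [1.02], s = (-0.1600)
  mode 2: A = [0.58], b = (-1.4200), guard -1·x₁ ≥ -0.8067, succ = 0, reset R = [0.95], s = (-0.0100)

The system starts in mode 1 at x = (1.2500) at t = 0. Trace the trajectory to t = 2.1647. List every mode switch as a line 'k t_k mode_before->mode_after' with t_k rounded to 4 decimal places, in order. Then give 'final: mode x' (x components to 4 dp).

Mode 1: guard c·x = 1.6268 hit at Δt = 1.1939 (t = 1.1939), x⁻ = (1.6268) → reset → x⁺ = (1.4994), jump to mode 0
Mode 0: flow for 0.9708 to horizon, guard not reached → x = (1.0296)

1 1.1939 1->0
final: 0 1.0296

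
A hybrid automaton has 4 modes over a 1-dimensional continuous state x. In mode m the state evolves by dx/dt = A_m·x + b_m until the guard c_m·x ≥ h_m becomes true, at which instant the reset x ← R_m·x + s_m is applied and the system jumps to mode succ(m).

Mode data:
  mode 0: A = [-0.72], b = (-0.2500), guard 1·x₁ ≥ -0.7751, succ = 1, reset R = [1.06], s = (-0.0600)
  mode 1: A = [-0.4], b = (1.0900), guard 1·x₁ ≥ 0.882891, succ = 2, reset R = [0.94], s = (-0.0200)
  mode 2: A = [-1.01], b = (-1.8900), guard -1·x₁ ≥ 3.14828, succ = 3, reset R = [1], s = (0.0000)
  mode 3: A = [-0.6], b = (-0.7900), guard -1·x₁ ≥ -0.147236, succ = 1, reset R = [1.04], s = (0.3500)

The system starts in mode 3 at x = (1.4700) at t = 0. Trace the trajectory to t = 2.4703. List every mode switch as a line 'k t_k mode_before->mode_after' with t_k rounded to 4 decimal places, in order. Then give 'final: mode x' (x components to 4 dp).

Mode 3: guard c·x = -0.1472 hit at Δt = 1.0729 (t = 1.0729), x⁻ = (0.1472) → reset → x⁺ = (0.5031), jump to mode 1
Mode 1: guard c·x = 0.8829 hit at Δt = 0.4686 (t = 1.5415), x⁻ = (0.8829) → reset → x⁺ = (0.8099), jump to mode 2
Mode 2: flow for 0.9288 to horizon, guard not reached → x = (-0.8219)

1 1.0729 3->1
2 1.5415 1->2
final: 2 -0.8219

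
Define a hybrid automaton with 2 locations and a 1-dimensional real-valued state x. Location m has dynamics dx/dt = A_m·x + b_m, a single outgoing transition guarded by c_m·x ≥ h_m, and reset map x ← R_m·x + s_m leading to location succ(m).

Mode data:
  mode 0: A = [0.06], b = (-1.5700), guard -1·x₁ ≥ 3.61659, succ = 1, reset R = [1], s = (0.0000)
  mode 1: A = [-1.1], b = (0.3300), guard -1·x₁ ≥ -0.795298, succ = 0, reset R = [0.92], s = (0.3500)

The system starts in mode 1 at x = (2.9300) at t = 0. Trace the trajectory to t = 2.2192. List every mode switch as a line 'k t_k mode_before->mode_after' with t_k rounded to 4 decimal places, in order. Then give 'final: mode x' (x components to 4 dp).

Mode 1: guard c·x = -0.7953 hit at Δt = 1.5178 (t = 1.5178), x⁻ = (0.7953) → reset → x⁺ = (1.0817), jump to mode 0
Mode 0: flow for 0.7014 to horizon, guard not reached → x = (0.0035)

1 1.5178 1->0
final: 0 0.0035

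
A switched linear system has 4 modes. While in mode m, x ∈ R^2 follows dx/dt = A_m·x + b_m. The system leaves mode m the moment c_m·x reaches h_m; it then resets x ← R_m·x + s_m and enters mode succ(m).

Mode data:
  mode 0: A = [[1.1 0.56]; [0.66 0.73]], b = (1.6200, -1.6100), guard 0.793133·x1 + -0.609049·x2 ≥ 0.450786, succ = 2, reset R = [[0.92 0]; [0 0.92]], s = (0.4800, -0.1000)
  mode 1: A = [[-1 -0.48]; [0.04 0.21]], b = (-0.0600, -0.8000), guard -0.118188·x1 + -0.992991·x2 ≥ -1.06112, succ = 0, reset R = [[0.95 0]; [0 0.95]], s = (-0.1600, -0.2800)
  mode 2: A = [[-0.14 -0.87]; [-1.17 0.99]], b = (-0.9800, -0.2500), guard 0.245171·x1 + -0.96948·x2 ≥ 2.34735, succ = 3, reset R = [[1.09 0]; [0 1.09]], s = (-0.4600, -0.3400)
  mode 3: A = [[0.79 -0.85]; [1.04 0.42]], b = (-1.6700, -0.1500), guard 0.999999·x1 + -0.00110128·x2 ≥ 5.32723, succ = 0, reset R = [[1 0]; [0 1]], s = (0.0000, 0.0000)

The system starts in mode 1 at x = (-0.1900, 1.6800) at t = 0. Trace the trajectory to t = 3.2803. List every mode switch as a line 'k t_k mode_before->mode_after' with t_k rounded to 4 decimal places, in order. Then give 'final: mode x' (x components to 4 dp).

Mode 1: guard c·x = -1.0611 hit at Δt = 1.0557 (t = 1.0557), x⁻ = (-0.5340, 1.1322) → reset → x⁺ = (-0.6673, 0.7956), jump to mode 0
Mode 0: guard c·x = 0.4508 hit at Δt = 0.6694 (t = 1.7251), x⁻ = (0.4061, -0.2113) → reset → x⁺ = (0.8536, -0.2944), jump to mode 2
Mode 2: guard c·x = 2.3474 hit at Δt = 0.8873 (t = 2.6124), x⁻ = (0.7713, -2.2262) → reset → x⁺ = (0.3808, -2.7665), jump to mode 3
Mode 3: flow for 0.6679 to horizon, guard not reached → x = (1.4065, -3.1310)

1 1.0557 1->0
2 1.7251 0->2
3 2.6124 2->3
final: 3 1.4065 -3.1310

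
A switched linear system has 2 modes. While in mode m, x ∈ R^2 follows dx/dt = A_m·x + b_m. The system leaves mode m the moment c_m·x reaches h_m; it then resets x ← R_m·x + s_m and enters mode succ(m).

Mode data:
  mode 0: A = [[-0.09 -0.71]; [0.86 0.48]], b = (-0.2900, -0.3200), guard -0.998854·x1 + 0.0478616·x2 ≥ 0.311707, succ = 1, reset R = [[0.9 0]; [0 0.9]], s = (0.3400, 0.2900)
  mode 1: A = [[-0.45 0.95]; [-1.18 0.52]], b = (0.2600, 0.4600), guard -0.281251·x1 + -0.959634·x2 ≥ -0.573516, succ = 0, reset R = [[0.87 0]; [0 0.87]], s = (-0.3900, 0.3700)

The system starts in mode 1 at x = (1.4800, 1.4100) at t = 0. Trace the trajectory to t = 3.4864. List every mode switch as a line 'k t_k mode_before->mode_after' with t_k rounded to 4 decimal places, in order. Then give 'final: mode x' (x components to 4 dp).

1 1.1271 1->0
2 2.5417 0->1
final: 1 1.5119 1.7281

Mode 1: guard c·x = -0.5735 hit at Δt = 1.1271 (t = 1.1271), x⁻ = (1.7810, 0.0756) → reset → x⁺ = (1.1595, 0.4358), jump to mode 0
Mode 0: guard c·x = 0.3117 hit at Δt = 1.4146 (t = 2.5417), x⁻ = (-0.2529, 1.2340) → reset → x⁺ = (0.1124, 1.4006), jump to mode 1
Mode 1: flow for 0.9447 to horizon, guard not reached → x = (1.5119, 1.7281)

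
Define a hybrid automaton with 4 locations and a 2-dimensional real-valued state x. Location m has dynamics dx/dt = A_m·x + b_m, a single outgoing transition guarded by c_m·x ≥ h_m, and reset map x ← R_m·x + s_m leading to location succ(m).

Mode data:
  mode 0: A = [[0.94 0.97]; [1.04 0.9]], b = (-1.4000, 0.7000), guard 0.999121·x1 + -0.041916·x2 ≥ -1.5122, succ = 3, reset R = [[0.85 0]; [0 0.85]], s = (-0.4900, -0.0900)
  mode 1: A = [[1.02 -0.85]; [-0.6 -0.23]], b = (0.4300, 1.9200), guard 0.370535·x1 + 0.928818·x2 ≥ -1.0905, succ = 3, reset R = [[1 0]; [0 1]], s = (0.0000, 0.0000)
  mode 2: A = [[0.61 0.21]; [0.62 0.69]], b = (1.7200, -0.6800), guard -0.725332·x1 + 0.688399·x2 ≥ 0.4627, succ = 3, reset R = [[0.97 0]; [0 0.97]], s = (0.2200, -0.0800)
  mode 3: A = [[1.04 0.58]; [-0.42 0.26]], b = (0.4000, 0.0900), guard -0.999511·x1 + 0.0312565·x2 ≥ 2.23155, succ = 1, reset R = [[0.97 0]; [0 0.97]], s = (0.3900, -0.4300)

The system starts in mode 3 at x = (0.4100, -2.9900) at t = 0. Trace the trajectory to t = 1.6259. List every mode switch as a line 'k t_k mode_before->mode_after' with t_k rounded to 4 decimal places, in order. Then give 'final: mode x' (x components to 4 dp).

Mode 3: guard c·x = 2.2315 hit at Δt = 1.2275 (t = 1.2275), x⁻ = (-2.3464, -3.6373) → reset → x⁺ = (-1.8860, -3.9582), jump to mode 1
Mode 1: flow for 0.3984 to horizon, guard not reached → x = (-1.2550, -2.5274)

1 1.2275 3->1
final: 1 -1.2550 -2.5274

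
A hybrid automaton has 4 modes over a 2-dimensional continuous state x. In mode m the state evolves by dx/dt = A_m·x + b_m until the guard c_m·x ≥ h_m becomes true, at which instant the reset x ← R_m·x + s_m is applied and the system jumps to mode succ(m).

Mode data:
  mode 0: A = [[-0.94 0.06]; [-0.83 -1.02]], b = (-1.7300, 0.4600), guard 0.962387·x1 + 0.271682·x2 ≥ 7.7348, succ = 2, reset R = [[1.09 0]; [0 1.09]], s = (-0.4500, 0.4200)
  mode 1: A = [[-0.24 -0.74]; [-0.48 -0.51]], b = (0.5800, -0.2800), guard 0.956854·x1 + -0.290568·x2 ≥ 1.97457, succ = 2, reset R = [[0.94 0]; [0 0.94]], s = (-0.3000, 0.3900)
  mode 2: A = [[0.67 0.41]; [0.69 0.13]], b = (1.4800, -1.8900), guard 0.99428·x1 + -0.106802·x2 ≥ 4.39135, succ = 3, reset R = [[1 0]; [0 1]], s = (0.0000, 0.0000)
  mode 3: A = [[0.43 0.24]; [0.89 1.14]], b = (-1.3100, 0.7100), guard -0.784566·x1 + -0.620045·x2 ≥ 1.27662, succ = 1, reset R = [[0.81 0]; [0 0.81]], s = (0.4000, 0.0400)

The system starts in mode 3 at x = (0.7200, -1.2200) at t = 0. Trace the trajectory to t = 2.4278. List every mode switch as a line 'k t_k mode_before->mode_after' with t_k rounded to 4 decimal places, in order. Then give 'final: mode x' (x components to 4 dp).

Mode 3: guard c·x = 1.2766 hit at Δt = 0.6793 (t = 0.6793), x⁻ = (-0.3240, -1.6490) → reset → x⁺ = (0.1376, -1.2957), jump to mode 1
Mode 1: guard c·x = 1.9746 hit at Δt = 1.1583 (t = 1.8376), x⁻ = (1.6448, -1.3791) → reset → x⁺ = (1.2461, -0.9064), jump to mode 2
Mode 2: flow for 0.5902 to horizon, guard not reached → x = (2.5794, -1.3468)

1 0.6793 3->1
2 1.8376 1->2
final: 2 2.5794 -1.3468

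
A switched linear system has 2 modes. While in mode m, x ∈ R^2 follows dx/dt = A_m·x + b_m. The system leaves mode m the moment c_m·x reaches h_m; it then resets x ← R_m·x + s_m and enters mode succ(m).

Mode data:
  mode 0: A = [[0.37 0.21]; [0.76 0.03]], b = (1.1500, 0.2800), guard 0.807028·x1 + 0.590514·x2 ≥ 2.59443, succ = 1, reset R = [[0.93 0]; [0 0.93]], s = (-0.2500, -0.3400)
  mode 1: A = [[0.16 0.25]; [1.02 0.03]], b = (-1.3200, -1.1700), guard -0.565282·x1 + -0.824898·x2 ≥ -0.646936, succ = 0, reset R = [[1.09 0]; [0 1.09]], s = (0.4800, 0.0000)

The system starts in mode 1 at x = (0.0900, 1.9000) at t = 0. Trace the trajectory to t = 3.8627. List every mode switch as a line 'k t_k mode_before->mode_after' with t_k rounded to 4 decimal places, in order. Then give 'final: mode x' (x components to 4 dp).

Mode 1: guard c·x = -0.6469 hit at Δt = 0.5970 (t = 0.5970), x⁻ = (-0.4859, 1.1172) → reset → x⁺ = (-0.0496, 1.2178), jump to mode 0
Mode 0: guard c·x = 2.5944 hit at Δt = 0.9864 (t = 1.5834), x⁻ = (1.6783, 2.0998) → reset → x⁺ = (1.3108, 1.6129), jump to mode 1
Mode 1: guard c·x = -0.6469 hit at Δt = 1.6568 (t = 3.2403), x⁻ = (-0.1072, 0.8578) → reset → x⁺ = (0.3631, 0.9350), jump to mode 0
Mode 0: flow for 0.6224 to horizon, guard not reached → x = (1.4363, 1.5443)

1 0.5970 1->0
2 1.5834 0->1
3 3.2403 1->0
final: 0 1.4363 1.5443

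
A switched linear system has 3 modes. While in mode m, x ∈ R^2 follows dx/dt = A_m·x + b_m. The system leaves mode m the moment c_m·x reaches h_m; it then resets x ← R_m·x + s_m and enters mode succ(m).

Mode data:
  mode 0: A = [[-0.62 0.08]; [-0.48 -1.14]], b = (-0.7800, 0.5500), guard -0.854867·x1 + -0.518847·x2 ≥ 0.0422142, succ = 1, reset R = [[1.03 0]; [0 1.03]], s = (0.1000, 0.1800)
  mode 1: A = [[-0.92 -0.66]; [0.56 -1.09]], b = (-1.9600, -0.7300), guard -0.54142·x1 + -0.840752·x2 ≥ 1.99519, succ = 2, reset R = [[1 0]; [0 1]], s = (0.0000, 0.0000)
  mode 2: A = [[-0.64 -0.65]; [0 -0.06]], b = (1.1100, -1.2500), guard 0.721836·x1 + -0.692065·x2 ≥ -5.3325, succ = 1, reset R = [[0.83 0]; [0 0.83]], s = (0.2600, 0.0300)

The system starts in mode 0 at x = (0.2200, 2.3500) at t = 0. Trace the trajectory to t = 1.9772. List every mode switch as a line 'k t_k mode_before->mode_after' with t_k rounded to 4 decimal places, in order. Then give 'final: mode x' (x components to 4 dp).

Mode 0: guard c·x = 0.0422 hit at Δt = 1.5913 (t = 1.5913), x⁻ = (-0.6040, 0.9137) → reset → x⁺ = (-0.5221, 1.1212), jump to mode 1
Mode 1: flow for 0.3859 to horizon, guard not reached → x = (-1.1520, 0.3486)

1 1.5913 0->1
final: 1 -1.1520 0.3486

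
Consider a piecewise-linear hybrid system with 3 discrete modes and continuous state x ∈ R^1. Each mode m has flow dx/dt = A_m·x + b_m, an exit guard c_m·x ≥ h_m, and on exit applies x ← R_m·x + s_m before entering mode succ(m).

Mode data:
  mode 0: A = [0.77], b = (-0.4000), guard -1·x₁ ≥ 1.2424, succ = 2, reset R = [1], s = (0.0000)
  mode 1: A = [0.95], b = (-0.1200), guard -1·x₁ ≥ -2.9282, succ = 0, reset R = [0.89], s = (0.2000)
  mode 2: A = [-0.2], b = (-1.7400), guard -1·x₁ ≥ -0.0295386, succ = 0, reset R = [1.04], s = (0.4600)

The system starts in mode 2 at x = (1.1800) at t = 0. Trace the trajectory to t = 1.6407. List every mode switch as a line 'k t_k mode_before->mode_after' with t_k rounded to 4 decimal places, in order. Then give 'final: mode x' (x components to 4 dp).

Mode 2: guard c·x = -0.0295 hit at Δt = 0.6190 (t = 0.6190), x⁻ = (0.0295) → reset → x⁺ = (0.4907), jump to mode 0
Mode 0: flow for 1.0217 to horizon, guard not reached → x = (0.4563)

1 0.6190 2->0
final: 0 0.4563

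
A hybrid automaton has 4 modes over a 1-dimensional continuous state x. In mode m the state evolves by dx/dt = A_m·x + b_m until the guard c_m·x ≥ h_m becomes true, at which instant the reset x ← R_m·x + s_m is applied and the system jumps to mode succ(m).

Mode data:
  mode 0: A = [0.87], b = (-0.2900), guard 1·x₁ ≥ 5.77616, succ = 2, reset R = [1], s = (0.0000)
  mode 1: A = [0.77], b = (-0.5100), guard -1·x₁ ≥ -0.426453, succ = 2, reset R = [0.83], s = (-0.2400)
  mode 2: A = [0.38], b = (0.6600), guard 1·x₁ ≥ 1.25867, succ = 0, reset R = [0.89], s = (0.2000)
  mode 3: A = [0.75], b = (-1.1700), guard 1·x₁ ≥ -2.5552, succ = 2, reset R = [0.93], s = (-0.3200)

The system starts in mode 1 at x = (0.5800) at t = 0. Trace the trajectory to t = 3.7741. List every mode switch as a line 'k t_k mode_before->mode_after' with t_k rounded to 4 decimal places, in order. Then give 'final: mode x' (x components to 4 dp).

Mode 1: guard c·x = -0.4265 hit at Δt = 1.3669 (t = 1.3669), x⁻ = (0.4265) → reset → x⁺ = (0.1140), jump to mode 2
Mode 2: guard c·x = 1.2587 hit at Δt = 1.2671 (t = 2.6340), x⁻ = (1.2587) → reset → x⁺ = (1.3202), jump to mode 0
Mode 0: flow for 1.1401 to horizon, guard not reached → x = (2.9943)

1 1.3669 1->2
2 2.6340 2->0
final: 0 2.9943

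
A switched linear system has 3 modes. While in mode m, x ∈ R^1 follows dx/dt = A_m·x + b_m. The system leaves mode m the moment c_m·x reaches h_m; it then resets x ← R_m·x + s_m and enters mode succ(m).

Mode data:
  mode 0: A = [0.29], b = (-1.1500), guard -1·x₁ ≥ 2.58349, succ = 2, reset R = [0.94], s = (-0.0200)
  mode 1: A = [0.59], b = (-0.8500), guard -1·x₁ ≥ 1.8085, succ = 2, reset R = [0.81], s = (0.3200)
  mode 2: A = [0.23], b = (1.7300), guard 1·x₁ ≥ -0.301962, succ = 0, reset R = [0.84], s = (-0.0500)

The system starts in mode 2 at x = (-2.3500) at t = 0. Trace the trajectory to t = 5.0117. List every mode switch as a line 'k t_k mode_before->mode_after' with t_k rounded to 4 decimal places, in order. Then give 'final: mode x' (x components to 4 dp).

1 1.4505 2->0
2 2.9260 0->2
3 4.4601 2->0
final: 0 -1.0442

Mode 2: guard c·x = -0.3020 hit at Δt = 1.4505 (t = 1.4505), x⁻ = (-0.3020) → reset → x⁺ = (-0.3036), jump to mode 0
Mode 0: guard c·x = 2.5835 hit at Δt = 1.4755 (t = 2.9260), x⁻ = (-2.5835) → reset → x⁺ = (-2.4485), jump to mode 2
Mode 2: guard c·x = -0.3020 hit at Δt = 1.5341 (t = 4.4601), x⁻ = (-0.3020) → reset → x⁺ = (-0.3036), jump to mode 0
Mode 0: flow for 0.5516 to horizon, guard not reached → x = (-1.0442)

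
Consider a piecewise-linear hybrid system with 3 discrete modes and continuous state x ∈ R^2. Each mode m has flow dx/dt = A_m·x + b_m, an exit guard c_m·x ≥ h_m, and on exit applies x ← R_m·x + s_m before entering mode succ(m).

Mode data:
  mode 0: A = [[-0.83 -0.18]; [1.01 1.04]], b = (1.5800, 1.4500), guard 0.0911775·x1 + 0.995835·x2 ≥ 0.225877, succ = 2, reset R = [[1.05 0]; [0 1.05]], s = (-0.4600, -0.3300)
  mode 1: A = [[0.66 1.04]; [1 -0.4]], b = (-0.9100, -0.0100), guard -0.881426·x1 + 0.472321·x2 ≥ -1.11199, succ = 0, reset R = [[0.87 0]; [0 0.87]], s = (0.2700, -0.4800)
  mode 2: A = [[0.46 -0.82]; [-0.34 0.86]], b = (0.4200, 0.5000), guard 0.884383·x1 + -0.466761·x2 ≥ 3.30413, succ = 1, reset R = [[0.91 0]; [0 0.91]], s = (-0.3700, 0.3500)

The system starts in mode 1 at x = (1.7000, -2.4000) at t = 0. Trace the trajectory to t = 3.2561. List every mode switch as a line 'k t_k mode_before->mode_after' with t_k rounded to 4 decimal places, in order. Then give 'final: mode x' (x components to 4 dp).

Mode 1: guard c·x = -1.1120 hit at Δt = 0.5673 (t = 0.5673), x⁻ = (0.5269, -1.3710) → reset → x⁺ = (0.7284, -1.6728), jump to mode 0
Mode 0: guard c·x = 0.2259 hit at Δt = 1.0883 (t = 1.6556), x⁻ = (1.5434, 0.0855) → reset → x⁺ = (1.1605, -0.2402), jump to mode 2
Mode 2: guard c·x = 3.3041 hit at Δt = 1.1847 (t = 2.8403), x⁻ = (3.2328, -0.9535) → reset → x⁺ = (2.5719, -0.5177), jump to mode 1
Mode 1: flow for 0.4158 to horizon, guard not reached → x = (2.9575, 0.6001)

1 0.5673 1->0
2 1.6556 0->2
3 2.8403 2->1
final: 1 2.9575 0.6001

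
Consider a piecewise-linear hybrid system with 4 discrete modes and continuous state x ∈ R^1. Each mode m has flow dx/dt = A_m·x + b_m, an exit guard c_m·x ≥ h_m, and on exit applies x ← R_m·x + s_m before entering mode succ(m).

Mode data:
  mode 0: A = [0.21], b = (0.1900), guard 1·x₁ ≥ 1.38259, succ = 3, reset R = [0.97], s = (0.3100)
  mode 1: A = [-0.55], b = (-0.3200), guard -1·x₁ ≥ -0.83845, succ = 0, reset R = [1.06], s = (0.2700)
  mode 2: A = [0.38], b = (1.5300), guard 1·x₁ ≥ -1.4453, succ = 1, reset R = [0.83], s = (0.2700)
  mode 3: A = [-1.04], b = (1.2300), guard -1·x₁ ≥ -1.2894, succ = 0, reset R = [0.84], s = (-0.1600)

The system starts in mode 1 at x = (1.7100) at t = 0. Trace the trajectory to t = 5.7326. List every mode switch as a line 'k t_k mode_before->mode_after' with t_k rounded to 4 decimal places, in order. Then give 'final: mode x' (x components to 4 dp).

1 0.8700 1->0
2 1.3604 0->3
3 2.7828 3->0
4 3.8506 0->3
5 5.2730 3->0
final: 0 1.1083

Mode 1: guard c·x = -0.8385 hit at Δt = 0.8700 (t = 0.8700), x⁻ = (0.8385) → reset → x⁺ = (1.1588), jump to mode 0
Mode 0: guard c·x = 1.3826 hit at Δt = 0.4904 (t = 1.3604), x⁻ = (1.3826) → reset → x⁺ = (1.6511), jump to mode 3
Mode 3: guard c·x = -1.2894 hit at Δt = 1.4224 (t = 2.7828), x⁻ = (1.2894) → reset → x⁺ = (0.9231), jump to mode 0
Mode 0: guard c·x = 1.3826 hit at Δt = 1.0679 (t = 3.8506), x⁻ = (1.3826) → reset → x⁺ = (1.6511), jump to mode 3
Mode 3: guard c·x = -1.2894 hit at Δt = 1.4224 (t = 5.2730), x⁻ = (1.2894) → reset → x⁺ = (0.9231), jump to mode 0
Mode 0: flow for 0.4596 to horizon, guard not reached → x = (1.1083)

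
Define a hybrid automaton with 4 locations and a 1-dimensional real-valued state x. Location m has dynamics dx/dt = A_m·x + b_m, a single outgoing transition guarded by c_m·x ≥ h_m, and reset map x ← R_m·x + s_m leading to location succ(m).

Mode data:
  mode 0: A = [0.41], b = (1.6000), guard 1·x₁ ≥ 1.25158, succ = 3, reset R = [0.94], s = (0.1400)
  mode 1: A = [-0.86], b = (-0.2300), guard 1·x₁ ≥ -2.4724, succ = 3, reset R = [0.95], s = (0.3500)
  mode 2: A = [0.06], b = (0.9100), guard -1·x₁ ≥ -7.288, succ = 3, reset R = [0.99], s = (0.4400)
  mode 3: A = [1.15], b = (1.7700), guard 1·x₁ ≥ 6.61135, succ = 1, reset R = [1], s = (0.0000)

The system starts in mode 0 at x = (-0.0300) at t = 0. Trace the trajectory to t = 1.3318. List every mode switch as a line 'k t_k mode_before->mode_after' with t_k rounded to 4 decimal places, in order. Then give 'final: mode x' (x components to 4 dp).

Mode 0: guard c·x = 1.2516 hit at Δt = 0.6973 (t = 0.6973), x⁻ = (1.2516) → reset → x⁺ = (1.3165), jump to mode 3
Mode 3: flow for 0.6345 to horizon, guard not reached → x = (4.3846)

1 0.6973 0->3
final: 3 4.3846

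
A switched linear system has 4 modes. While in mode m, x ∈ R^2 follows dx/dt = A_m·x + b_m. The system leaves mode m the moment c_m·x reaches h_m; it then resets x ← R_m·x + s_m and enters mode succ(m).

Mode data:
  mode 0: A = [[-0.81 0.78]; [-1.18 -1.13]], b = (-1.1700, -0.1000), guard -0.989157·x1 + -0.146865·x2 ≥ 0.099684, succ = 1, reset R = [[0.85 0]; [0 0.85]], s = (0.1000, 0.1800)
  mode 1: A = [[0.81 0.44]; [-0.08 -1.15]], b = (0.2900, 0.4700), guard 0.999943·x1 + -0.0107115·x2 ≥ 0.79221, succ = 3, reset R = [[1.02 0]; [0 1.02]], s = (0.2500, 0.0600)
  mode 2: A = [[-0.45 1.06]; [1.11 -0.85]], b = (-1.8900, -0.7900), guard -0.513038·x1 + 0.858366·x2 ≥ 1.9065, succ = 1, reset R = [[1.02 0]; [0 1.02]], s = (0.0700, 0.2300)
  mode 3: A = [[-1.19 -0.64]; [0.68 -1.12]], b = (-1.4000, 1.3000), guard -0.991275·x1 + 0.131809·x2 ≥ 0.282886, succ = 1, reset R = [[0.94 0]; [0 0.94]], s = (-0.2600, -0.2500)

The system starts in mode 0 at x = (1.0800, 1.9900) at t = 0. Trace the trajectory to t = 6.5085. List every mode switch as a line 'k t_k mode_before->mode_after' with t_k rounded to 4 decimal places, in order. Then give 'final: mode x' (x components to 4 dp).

1 1.1925 0->1
2 2.3154 1->3
3 2.8493 3->1
4 5.2770 1->3
5 5.8058 3->1
final: 1 -0.2473 0.4913

Mode 0: guard c·x = 0.0997 hit at Δt = 1.1925 (t = 1.1925), x⁻ = (-0.1254, 0.1658) → reset → x⁺ = (-0.0066, 0.3210), jump to mode 1
Mode 1: guard c·x = 0.7922 hit at Δt = 1.1229 (t = 2.3154), x⁻ = (0.7961, 0.3635) → reset → x⁺ = (1.0621, 0.4308), jump to mode 3
Mode 3: guard c·x = 0.2829 hit at Δt = 0.5339 (t = 2.8493), x⁻ = (-0.1724, 0.8496) → reset → x⁺ = (-0.4221, 0.5487), jump to mode 1
Mode 1: guard c·x = 0.7922 hit at Δt = 2.4277 (t = 5.2770), x⁻ = (0.7965, 0.3997) → reset → x⁺ = (1.0625, 0.4677), jump to mode 3
Mode 3: guard c·x = 0.2829 hit at Δt = 0.5288 (t = 5.8058), x⁻ = (-0.1700, 0.8677) → reset → x⁺ = (-0.4198, 0.5657), jump to mode 1
Mode 1: flow for 0.7027 to horizon, guard not reached → x = (-0.2473, 0.4913)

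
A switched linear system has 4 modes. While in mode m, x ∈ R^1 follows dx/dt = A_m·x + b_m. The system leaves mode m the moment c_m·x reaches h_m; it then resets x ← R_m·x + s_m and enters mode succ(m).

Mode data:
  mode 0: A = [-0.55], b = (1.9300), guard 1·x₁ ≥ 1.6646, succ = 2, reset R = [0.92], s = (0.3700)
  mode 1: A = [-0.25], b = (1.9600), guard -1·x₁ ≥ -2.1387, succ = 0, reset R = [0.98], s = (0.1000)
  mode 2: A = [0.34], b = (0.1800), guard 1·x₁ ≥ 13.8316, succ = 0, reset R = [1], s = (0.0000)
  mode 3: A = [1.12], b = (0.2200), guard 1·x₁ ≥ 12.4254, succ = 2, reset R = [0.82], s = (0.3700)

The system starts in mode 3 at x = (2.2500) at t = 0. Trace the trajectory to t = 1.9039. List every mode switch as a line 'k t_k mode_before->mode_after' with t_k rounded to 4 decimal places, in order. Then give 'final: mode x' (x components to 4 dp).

Mode 3: guard c·x = 12.4254 hit at Δt = 1.4650 (t = 1.4650), x⁻ = (12.4254) → reset → x⁺ = (10.5588), jump to mode 2
Mode 2: flow for 0.4389 to horizon, guard not reached → x = (12.3433)

1 1.4650 3->2
final: 2 12.3433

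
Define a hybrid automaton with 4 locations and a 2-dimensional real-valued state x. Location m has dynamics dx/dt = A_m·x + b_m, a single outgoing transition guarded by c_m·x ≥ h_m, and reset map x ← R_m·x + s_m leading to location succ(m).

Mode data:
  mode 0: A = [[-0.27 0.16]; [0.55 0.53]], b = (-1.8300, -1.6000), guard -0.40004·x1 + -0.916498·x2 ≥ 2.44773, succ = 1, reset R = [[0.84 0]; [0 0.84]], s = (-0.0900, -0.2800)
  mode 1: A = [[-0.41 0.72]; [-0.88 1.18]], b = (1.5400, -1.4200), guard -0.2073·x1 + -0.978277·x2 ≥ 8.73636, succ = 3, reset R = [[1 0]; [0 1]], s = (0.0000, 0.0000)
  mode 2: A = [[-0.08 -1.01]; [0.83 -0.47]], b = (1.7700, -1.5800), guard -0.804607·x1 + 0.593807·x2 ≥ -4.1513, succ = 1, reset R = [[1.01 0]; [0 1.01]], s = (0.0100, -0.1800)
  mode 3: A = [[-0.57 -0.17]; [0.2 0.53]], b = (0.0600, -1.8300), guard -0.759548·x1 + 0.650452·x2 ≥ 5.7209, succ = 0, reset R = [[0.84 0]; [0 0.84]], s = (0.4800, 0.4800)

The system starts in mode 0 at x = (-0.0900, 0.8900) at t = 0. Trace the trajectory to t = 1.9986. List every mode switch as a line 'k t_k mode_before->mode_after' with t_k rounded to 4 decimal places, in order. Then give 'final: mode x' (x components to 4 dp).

1 1.1823 0->1
final: 1 -1.7350 -4.7424

Mode 0: guard c·x = 2.4477 hit at Δt = 1.1823 (t = 1.1823), x⁻ = (-1.9650, -1.8130) → reset → x⁺ = (-1.7406, -1.8030), jump to mode 1
Mode 1: flow for 0.8163 to horizon, guard not reached → x = (-1.7350, -4.7424)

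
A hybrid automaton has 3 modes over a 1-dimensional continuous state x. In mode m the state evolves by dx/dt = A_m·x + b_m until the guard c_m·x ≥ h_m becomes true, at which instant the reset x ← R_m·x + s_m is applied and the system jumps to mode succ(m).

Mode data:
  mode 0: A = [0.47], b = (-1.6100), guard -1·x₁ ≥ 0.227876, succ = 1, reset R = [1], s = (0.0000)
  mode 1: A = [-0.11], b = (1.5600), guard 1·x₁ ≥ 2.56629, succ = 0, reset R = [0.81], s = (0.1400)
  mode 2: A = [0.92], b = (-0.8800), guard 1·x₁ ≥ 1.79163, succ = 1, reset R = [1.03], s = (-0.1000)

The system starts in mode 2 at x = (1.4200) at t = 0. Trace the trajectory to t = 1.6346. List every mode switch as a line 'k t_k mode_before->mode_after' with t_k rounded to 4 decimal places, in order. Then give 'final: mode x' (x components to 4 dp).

Mode 2: guard c·x = 1.7916 hit at Δt = 0.6400 (t = 0.6400), x⁻ = (1.7916) → reset → x⁺ = (1.7454), jump to mode 1
Mode 1: guard c·x = 2.5663 hit at Δt = 0.6208 (t = 1.2608), x⁻ = (2.5663) → reset → x⁺ = (2.2187), jump to mode 0
Mode 0: flow for 0.3738 to horizon, guard not reached → x = (1.9869)

1 0.6400 2->1
2 1.2608 1->0
final: 0 1.9869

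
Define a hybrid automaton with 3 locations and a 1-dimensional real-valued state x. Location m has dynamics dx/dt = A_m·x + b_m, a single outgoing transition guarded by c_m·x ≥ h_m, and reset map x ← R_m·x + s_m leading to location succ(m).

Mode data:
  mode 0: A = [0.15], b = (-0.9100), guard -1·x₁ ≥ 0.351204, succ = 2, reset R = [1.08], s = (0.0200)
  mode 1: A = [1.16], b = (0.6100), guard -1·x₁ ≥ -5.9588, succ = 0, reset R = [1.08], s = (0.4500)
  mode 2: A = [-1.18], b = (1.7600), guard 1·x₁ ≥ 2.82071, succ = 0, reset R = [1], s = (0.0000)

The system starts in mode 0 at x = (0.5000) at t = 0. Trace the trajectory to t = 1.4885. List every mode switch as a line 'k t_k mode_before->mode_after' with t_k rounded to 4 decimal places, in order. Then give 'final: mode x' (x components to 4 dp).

1 0.9486 0->2
final: 2 0.5127

Mode 0: guard c·x = 0.3512 hit at Δt = 0.9486 (t = 0.9486), x⁻ = (-0.3512) → reset → x⁺ = (-0.3593), jump to mode 2
Mode 2: flow for 0.5399 to horizon, guard not reached → x = (0.5127)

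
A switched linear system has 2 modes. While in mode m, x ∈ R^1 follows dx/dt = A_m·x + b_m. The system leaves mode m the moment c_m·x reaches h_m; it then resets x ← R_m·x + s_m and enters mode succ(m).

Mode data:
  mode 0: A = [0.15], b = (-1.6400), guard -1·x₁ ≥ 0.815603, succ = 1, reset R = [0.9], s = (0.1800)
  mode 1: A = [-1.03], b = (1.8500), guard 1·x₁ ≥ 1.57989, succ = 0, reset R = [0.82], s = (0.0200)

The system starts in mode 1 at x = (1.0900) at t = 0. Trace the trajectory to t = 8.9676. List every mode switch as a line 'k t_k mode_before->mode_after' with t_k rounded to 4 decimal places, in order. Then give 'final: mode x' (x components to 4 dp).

Mode 1: guard c·x = 1.5799 hit at Δt = 1.1490 (t = 1.1490), x⁻ = (1.5799) → reset → x⁺ = (1.3155), jump to mode 0
Mode 0: guard c·x = 0.8156 hit at Δt = 1.3343 (t = 2.4833), x⁻ = (-0.8156) → reset → x⁺ = (-0.5540), jump to mode 1
Mode 1: guard c·x = 1.5799 hit at Δt = 2.3164 (t = 4.7997), x⁻ = (1.5799) → reset → x⁺ = (1.3155), jump to mode 0
Mode 0: guard c·x = 0.8156 hit at Δt = 1.3343 (t = 6.1340), x⁻ = (-0.8156) → reset → x⁺ = (-0.5540), jump to mode 1
Mode 1: guard c·x = 1.5799 hit at Δt = 2.3164 (t = 8.4504), x⁻ = (1.5799) → reset → x⁺ = (1.3155), jump to mode 0
Mode 0: flow for 0.5172 to horizon, guard not reached → x = (0.5397)

1 1.1490 1->0
2 2.4833 0->1
3 4.7997 1->0
4 6.1340 0->1
5 8.4504 1->0
final: 0 0.5397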